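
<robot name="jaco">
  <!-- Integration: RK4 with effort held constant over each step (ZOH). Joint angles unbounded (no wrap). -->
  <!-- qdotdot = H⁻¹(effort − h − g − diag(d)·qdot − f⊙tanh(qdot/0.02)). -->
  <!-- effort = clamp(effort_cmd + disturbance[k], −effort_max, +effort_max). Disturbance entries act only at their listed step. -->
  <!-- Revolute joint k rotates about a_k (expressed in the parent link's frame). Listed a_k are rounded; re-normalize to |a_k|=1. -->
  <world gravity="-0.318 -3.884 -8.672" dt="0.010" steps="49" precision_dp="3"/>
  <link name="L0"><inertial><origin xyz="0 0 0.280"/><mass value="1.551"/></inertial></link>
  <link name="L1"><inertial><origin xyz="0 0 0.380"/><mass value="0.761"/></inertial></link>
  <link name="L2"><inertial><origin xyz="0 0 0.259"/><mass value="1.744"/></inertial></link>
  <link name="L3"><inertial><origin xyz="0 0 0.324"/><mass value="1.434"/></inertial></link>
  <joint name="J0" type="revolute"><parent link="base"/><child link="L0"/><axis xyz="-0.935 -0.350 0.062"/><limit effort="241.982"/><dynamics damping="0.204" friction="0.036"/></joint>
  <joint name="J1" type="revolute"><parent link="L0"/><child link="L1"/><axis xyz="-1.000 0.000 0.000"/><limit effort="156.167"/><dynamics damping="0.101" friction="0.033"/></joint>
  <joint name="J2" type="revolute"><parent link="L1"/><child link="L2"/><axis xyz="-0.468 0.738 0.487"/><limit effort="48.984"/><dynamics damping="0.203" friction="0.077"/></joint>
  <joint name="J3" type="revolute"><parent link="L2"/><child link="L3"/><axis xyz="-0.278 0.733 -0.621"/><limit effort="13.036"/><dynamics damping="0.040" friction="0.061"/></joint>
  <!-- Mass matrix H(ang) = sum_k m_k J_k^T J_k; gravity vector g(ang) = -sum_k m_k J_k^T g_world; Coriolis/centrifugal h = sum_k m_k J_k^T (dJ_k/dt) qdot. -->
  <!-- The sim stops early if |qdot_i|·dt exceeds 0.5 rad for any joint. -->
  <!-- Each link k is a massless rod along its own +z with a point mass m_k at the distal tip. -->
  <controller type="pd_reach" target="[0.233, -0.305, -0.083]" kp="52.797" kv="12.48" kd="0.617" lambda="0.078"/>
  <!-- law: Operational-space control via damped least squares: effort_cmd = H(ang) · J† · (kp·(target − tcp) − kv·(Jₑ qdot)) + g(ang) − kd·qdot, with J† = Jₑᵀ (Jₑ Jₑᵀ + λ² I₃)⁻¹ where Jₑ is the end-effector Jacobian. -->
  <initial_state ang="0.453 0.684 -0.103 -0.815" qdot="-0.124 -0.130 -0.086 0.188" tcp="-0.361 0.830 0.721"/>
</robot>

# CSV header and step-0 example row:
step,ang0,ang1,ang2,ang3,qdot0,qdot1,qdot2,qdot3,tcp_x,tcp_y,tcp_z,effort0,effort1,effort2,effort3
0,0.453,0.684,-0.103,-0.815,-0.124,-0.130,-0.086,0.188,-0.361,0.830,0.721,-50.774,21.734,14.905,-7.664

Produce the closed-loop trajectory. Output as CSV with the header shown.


step,ang0,ang1,ang2,ang3,qdot0,qdot1,qdot2,qdot3,tcp_x,tcp_y,tcp_z,effort0,effort1,effort2,effort3
1,0.442,0.698,-0.108,-0.825,-2.031,2.821,-0.827,-2.109,-0.359,0.826,0.721,-45.041,17.274,13.850,-5.529
2,0.414,0.738,-0.119,-0.854,-3.579,5.186,-1.414,-3.690,-0.356,0.819,0.718,-38.411,14.327,12.016,-4.252
3,0.372,0.799,-0.135,-0.896,-4.797,7.013,-1.821,-4.678,-0.350,0.808,0.713,-31.425,12.422,9.752,-3.520
4,0.319,0.876,-0.155,-0.946,-5.734,8.384,-2.043,-5.222,-0.342,0.794,0.705,-24.587,11.218,7.363,-3.087
5,0.258,0.965,-0.175,-0.999,-6.452,9.391,-2.091,-5.466,-0.331,0.778,0.696,-18.262,10.462,5.074,-2.782
6,0.191,1.063,-0.196,-1.054,-7.005,10.121,-1.989,-5.525,-0.319,0.760,0.685,-12.668,9.958,3.010,-2.505
7,0.119,1.166,-0.215,-1.109,-7.441,10.644,-1.760,-5.484,-0.306,0.740,0.673,-7.905,9.550,1.224,-2.207
8,0.043,1.275,-0.231,-1.164,-7.797,11.012,-1.430,-5.404,-0.291,0.719,0.660,-3.995,9.112,-0.287,-1.874
9,-0.037,1.386,-0.243,-1.217,-8.101,11.264,-1.022,-5.322,-0.275,0.697,0.647,-0.910,8.543,-1.552,-1.505
10,-0.119,1.500,-0.251,-1.270,-8.374,11.426,-0.558,-5.264,-0.258,0.675,0.632,1.405,7.762,-2.616,-1.113
11,-0.204,1.614,-0.254,-1.323,-8.630,11.515,-0.058,-5.241,-0.241,0.652,0.617,3.024,6.707,-3.526,-0.708
12,-0.292,1.730,-0.252,-1.375,-8.883,11.546,0.457,-5.255,-0.224,0.628,0.602,4.018,5.329,-4.311,-0.305
13,-0.382,1.845,-0.245,-1.428,-9.138,11.525,0.975,-5.316,-0.206,0.604,0.586,4.500,3.619,-5.026,0.094
14,-0.474,1.960,-0.233,-1.481,-9.402,11.458,1.480,-5.425,-0.188,0.580,0.569,4.567,1.582,-5.706,0.486
15,-0.570,2.074,-0.216,-1.536,-9.676,11.352,1.958,-5.585,-0.170,0.556,0.552,4.309,-0.762,-6.373,0.876
16,-0.668,2.187,-0.194,-1.593,-9.958,11.210,2.394,-5.799,-0.153,0.532,0.534,3.803,-3.372,-7.040,1.272
17,-0.769,2.298,-0.168,-1.652,-10.244,11.037,2.772,-6.077,-0.136,0.508,0.516,3.111,-6.198,-7.715,1.688
18,-0.873,2.407,-0.139,-1.715,-10.518,10.834,3.072,-6.430,-0.119,0.485,0.497,2.264,-9.195,-8.395,2.142
19,-0.979,2.514,-0.107,-1.781,-10.763,10.605,3.268,-6.874,-0.102,0.461,0.478,1.262,-12.328,-9.074,2.653
20,-1.088,2.619,-0.074,-1.853,-10.948,10.348,3.329,-7.420,-0.086,0.438,0.458,0.070,-15.589,-9.741,3.236
21,-1.198,2.721,-0.041,-1.930,-11.043,10.065,3.216,-8.070,-0.071,0.416,0.438,-1.374,-18.994,-10.382,3.902
22,-1.308,2.820,-0.010,-2.014,-11.018,9.754,2.893,-8.810,-0.056,0.394,0.418,-3.143,-22.572,-10.985,4.648
23,-1.418,2.916,0.016,-2.106,-10.858,9.415,2.333,-9.606,-0.043,0.373,0.396,-5.299,-26.342,-11.539,5.460
24,-1.525,3.009,0.036,-2.206,-10.568,9.050,1.529,-10.409,-0.030,0.353,0.375,-7.880,-30.291,-12.047,6.311
25,-1.629,3.097,0.046,-2.313,-10.177,8.663,0.503,-11.167,-0.018,0.335,0.353,-10.912,-34.370,-12.536,7.176
26,-1.729,3.182,0.046,-2.428,-9.742,8.257,-0.686,-11.826,-0.008,0.318,0.331,-14.450,-38.537,-13.093,8.029
27,-1.824,3.262,0.033,-2.549,-9.317,7.835,-1.969,-12.360,0.001,0.303,0.309,-18.604,-42.827,-13.826,8.871
28,-1.915,3.338,0.007,-2.675,-8.964,7.399,-3.242,-12.737,0.009,0.291,0.287,-23.600,-47.450,-14.917,9.711
29,-2.004,3.410,-0.031,-2.803,-8.734,6.951,-4.366,-12.907,0.014,0.283,0.267,-29.626,-52.856,-16.550,10.563
30,-2.091,3.477,-0.079,-2.931,-8.657,6.490,-5.185,-12.790,0.017,0.279,0.250,-35.802,-59.435,-18.477,11.388
31,-2.178,3.540,-0.134,-3.057,-8.681,5.997,-5.567,-12.280,0.018,0.279,0.237,-36.443,-65.257,-18.479,11.909
32,-2.264,3.597,-0.189,-3.175,-8.519,5.367,-5.411,-11.170,0.016,0.281,0.228,-19.775,-61.714,-11.726,11.414
33,-2.344,3.646,-0.239,-3.276,-7.589,4.409,-4.583,-9.036,0.011,0.286,0.225,6.443,-45.956,-1.078,9.739
34,-2.412,3.684,-0.278,-3.351,-5.843,3.213,-3.307,-6.080,0.006,0.290,0.226,20.348,-31.559,4.674,7.733
35,-2.460,3.710,-0.305,-3.397,-3.883,2.069,-2.136,-3.225,0.001,0.292,0.229,23.207,-23.365,5.996,5.848
36,-2.490,3.726,-0.322,-3.418,-2.048,1.072,-1.277,-0.903,-0.003,0.291,0.232,22.048,-18.980,5.722,4.152
37,-2.502,3.732,-0.332,-3.418,-0.398,0.202,-0.693,0.872,-0.006,0.288,0.234,20.027,-16.489,5.098,2.671
38,-2.498,3.730,-0.337,-3.403,1.092,-0.574,-0.312,2.190,-0.007,0.284,0.236,18.074,-15.069,4.467,1.427
39,-2.481,3.721,-0.339,-3.376,2.468,-1.283,-0.080,3.158,-0.007,0.278,0.238,16.210,-14.451,3.831,0.404
40,-2.450,3.705,-0.339,-3.341,3.759,-1.941,0.010,3.817,-0.007,0.272,0.239,13.918,-14.717,3.005,-0.374
41,-2.406,3.682,-0.340,-3.301,4.964,-2.544,-0.055,4.176,-0.007,0.265,0.240,10.197,-16.095,1.667,-0.872
42,-2.351,3.654,-0.341,-3.259,6.030,-3.067,-0.296,4.210,-0.006,0.259,0.242,3.842,-18.665,-0.527,-1.040
43,-2.287,3.622,-0.346,-3.219,6.834,-3.452,-0.736,3.867,-0.006,0.254,0.244,-5.486,-21.855,-3.586,-0.853
44,-2.216,3.586,-0.357,-3.184,7.204,-3.621,-1.342,3.142,-0.005,0.250,0.246,-16.070,-24.367,-6.853,-0.380
45,-2.145,3.551,-0.374,-3.157,7.007,-3.519,-2.003,2.136,-0.005,0.246,0.250,-25.032,-25.183,-9.382,0.232
46,-2.079,3.517,-0.397,-3.142,6.248,-3.157,-2.577,1.041,-0.005,0.243,0.253,-30.705,-24.403,-10.709,0.840
47,-2.022,3.488,-0.424,-3.136,5.050,-2.601,-2.963,0.037,-0.005,0.240,0.257,-33.235,-22.819,-10.966,1.359
48,-1.979,3.466,-0.455,-3.140,3.577,-1.930,-3.119,-0.746,-0.005,0.237,0.261,-33.538,-21.161,-10.490,1.725
49,-1.951,3.450,-0.486,-3.150,1.979,-1.211,-3.082,-1.313,-0.005,0.234,0.265,,,,


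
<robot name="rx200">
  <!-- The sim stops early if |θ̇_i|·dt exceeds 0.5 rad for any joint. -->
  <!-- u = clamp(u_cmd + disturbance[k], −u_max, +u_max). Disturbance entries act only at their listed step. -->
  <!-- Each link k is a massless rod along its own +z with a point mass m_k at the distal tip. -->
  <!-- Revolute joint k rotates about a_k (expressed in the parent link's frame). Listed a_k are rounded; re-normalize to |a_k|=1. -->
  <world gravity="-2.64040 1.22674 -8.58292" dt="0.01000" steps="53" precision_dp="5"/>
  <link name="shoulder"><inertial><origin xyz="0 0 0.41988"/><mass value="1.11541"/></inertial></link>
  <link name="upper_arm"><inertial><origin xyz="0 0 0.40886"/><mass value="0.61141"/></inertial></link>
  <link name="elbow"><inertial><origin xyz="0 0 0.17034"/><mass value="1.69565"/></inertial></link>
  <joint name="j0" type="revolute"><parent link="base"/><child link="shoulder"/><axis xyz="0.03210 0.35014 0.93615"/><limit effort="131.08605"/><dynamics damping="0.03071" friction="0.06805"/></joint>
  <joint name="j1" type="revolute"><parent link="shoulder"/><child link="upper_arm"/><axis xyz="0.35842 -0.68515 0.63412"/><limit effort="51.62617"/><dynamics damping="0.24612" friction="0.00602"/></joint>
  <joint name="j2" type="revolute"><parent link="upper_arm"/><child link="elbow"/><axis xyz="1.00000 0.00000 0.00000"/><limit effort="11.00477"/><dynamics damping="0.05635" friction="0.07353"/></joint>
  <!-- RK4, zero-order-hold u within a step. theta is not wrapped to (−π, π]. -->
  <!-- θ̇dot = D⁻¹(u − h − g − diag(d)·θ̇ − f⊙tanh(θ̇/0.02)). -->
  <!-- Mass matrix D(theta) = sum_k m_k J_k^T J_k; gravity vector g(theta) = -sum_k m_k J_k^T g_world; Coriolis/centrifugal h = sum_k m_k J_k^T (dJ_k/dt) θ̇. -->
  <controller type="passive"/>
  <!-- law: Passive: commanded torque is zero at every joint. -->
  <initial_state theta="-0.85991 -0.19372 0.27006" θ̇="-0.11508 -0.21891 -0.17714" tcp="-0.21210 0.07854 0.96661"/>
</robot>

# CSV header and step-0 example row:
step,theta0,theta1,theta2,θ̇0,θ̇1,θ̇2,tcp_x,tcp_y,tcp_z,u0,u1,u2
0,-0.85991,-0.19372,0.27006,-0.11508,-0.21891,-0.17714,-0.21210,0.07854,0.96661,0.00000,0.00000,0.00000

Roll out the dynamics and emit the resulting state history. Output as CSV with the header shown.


step,theta0,theta1,theta2,θ̇0,θ̇1,θ̇2,tcp_x,tcp_y,tcp_z,u0,u1,u2
1,-0.86306,-0.19729,0.27008,-0.50714,-0.48449,0.16704,-0.21160,0.07866,0.96664,0.00000,0.00000,0.00000
2,-0.86994,-0.20329,0.27321,-0.86544,-0.71311,0.45370,-0.21158,0.07890,0.96639,0.00000,0.00000,0.00000
3,-0.88032,-0.21149,0.27906,-1.20699,-0.92482,0.71082,-0.21203,0.07926,0.96589,0.00000,0.00000,0.00000
4,-0.89403,-0.22174,0.28733,-1.53380,-1.12266,0.93978,-0.21295,0.07976,0.96513,0.00000,0.00000,0.00000
5,-0.91095,-0.23391,0.29777,-1.84725,-1.30891,1.14204,-0.21435,0.08041,0.96410,0.00000,0.00000,0.00000
6,-0.93094,-0.24788,0.31009,-2.14809,-1.48518,1.31913,-0.21623,0.08121,0.96281,0.00000,0.00000,0.00000
7,-0.95387,-0.26358,0.32407,-2.43648,-1.65251,1.47257,-0.21860,0.08217,0.96124,0.00000,0.00000,0.00000
8,-0.97962,-0.28091,0.33947,-2.71204,-1.81141,1.60406,-0.22145,0.08329,0.95938,0.00000,0.00000,0.00000
9,-1.00807,-0.29978,0.35608,-2.97392,-1.96204,1.71553,-0.22479,0.08460,0.95722,0.00000,0.00000,0.00000
10,-1.03905,-0.32012,0.37372,-3.22085,-2.10422,1.80936,-0.22863,0.08608,0.95476,0.00000,0.00000,0.00000
11,-1.07243,-0.34184,0.39222,-3.45126,-2.23763,1.88845,-0.23295,0.08776,0.95197,0.00000,0.00000,0.00000
12,-1.10802,-0.36484,0.41145,-3.66338,-2.36194,1.95636,-0.23778,0.08963,0.94885,0.00000,0.00000,0.00000
13,-1.14563,-0.38904,0.43133,-3.85544,-2.47695,2.01729,-0.24309,0.09170,0.94537,0.00000,0.00000,0.00000
14,-1.18505,-0.41435,0.45179,-4.02585,-2.58281,2.07604,-0.24890,0.09399,0.94153,0.00000,0.00000,0.00000
15,-1.22607,-0.44067,0.47286,-4.17343,-2.68016,2.13770,-0.25519,0.09649,0.93730,0.00000,0.00000,0.00000
16,-1.26844,-0.46793,0.49457,-4.29763,-2.77027,2.20731,-0.26197,0.09922,0.93265,0.00000,0.00000,0.00000
17,-1.31194,-0.49606,0.51704,-4.39866,-2.85507,2.28936,-0.26922,0.10219,0.92757,0.00000,0.00000,0.00000
18,-1.35634,-0.52502,0.54041,-4.47759,-2.93713,2.38724,-0.27692,0.10542,0.92203,0.00000,0.00000,0.00000
19,-1.40143,-0.55480,0.56485,-4.53633,-3.01950,2.50280,-0.28505,0.10891,0.91597,0.00000,0.00000,0.00000
20,-1.44701,-0.58542,0.59053,-4.57750,-3.10555,2.63596,-0.29358,0.11270,0.90938,0.00000,0.00000,0.00000
21,-1.49293,-0.61694,0.61762,-4.60422,-3.19868,2.78456,-0.30246,0.11679,0.90222,0.00000,0.00000,0.00000
22,-1.53906,-0.64943,0.64626,-4.61986,-3.30207,2.94439,-0.31166,0.12121,0.89443,0.00000,0.00000,0.00000
23,-1.58530,-0.68302,0.67652,-4.62770,-3.41845,3.10953,-0.32111,0.12596,0.88599,0.00000,0.00000,0.00000
24,-1.63160,-0.71785,0.70844,-4.63068,-3.54989,3.27275,-0.33076,0.13107,0.87686,0.00000,0.00000,0.00000
25,-1.67791,-0.75407,0.74195,-4.63107,-3.69762,3.42617,-0.34052,0.13654,0.86701,0.00000,0.00000,0.00000
26,-1.72421,-0.79186,0.77691,-4.63026,-3.86193,3.56193,-0.35034,0.14237,0.85643,0.00000,0.00000,0.00000
27,-1.77051,-0.83137,0.81310,-4.62867,-4.04222,3.67289,-0.36015,0.14856,0.84511,0.00000,0.00000,0.00000
28,-1.81678,-0.87275,0.85026,-4.62574,-4.23704,3.75301,-0.36988,0.15509,0.83303,0.00000,0.00000,0.00000
29,-1.86301,-0.91615,0.88805,-4.62013,-4.44434,3.79774,-0.37947,0.16195,0.82021,0.00000,0.00000,0.00000
30,-1.90917,-0.96167,0.92609,-4.60990,-4.66162,3.80391,-0.38888,0.16910,0.80667,0.00000,0.00000,0.00000
31,-1.95519,-1.00941,0.96399,-4.59282,-4.88626,3.76963,-0.39808,0.17651,0.79242,0.00000,0.00000,0.00000
32,-2.00100,-1.05941,1.00134,-4.56662,-5.11565,3.69392,-0.40703,0.18416,0.77748,0.00000,0.00000,0.00000
33,-2.04648,-1.11173,1.03773,-4.52919,-5.34734,3.57637,-0.41574,0.19199,0.76189,0.00000,0.00000,0.00000
34,-2.09154,-1.16636,1.07273,-4.47871,-5.57916,3.41680,-0.42420,0.19996,0.74566,0.00000,0.00000,0.00000
35,-2.13601,-1.22330,1.10592,-4.41373,-5.80916,3.21503,-0.43243,0.20804,0.72883,0.00000,0.00000,0.00000
36,-2.17976,-1.28253,1.13689,-4.33319,-6.03558,2.97062,-0.44046,0.21619,0.71139,0.00000,0.00000,0.00000
37,-2.22262,-1.34400,1.16519,-4.23644,-6.25683,2.68283,-0.44833,0.22437,0.69338,0.00000,0.00000,0.00000
38,-2.26443,-1.40764,1.19039,-4.12322,-6.47126,2.35045,-0.45608,0.23256,0.67478,0.00000,0.00000,0.00000
39,-2.30503,-1.47339,1.21205,-3.99360,-6.67714,1.97184,-0.46374,0.24074,0.65561,0.00000,0.00000,0.00000
40,-2.34425,-1.54115,1.22967,-3.84805,-6.87241,1.54488,-0.47139,0.24890,0.63584,0.00000,0.00000,0.00000
41,-2.38194,-1.61080,1.24277,-3.68738,-7.05456,1.06691,-0.47906,0.25701,0.61545,0.00000,0.00000,0.00000
42,-2.41795,-1.68219,1.25083,-3.51276,-7.22035,0.53469,-0.48680,0.26508,0.59440,0.00000,0.00000,0.00000
43,-2.45215,-1.75514,1.25327,-3.32433,-7.36694,-0.04686,-0.49465,0.27311,0.57267,0.00000,0.00000,0.00000
44,-2.48438,-1.82948,1.24986,-3.11885,-7.49639,-0.64741,-0.50261,0.28109,0.55016,0.00000,0.00000,0.00000
45,-2.51451,-1.90497,1.24010,-2.90623,-7.59705,-1.31662,-0.51068,0.28904,0.52683,0.00000,0.00000,0.00000
46,-2.54249,-1.98129,1.22327,-2.68933,-7.66079,-2.06084,-0.51886,0.29694,0.50258,0.00000,0.00000,0.00000
47,-2.56829,-2.05803,1.19860,-2.47206,-7.67721,-2.88849,-0.52714,0.30481,0.47735,0.00000,0.00000,0.00000
48,-2.59195,-2.13464,1.16519,-2.25992,-7.63309,-3.81099,-0.53547,0.31263,0.45103,0.00000,0.00000,0.00000
49,-2.61353,-2.21043,1.12201,-2.06058,-7.51146,-4.84390,-0.54379,0.32040,0.42351,0.00000,0.00000,0.00000
50,-2.63324,-2.28454,1.06787,-1.88487,-7.29072,-6.00813,-0.55198,0.32807,0.39468,0.00000,0.00000,0.00000
51,-2.65136,-2.35583,1.00133,-1.74783,-6.94422,-7.33038,-0.55984,0.33559,0.36442,0.00000,0.00000,0.00000
52,-2.66839,-2.42290,0.92064,-1.66901,-6.44244,-8.83956,-0.56709,0.34286,0.33260,0.00000,0.00000,0.00000
53,-2.68500,-2.48408,0.82386,-1.66883,-5.76464,-10.54885,-0.57332,0.34973,0.29911,,,


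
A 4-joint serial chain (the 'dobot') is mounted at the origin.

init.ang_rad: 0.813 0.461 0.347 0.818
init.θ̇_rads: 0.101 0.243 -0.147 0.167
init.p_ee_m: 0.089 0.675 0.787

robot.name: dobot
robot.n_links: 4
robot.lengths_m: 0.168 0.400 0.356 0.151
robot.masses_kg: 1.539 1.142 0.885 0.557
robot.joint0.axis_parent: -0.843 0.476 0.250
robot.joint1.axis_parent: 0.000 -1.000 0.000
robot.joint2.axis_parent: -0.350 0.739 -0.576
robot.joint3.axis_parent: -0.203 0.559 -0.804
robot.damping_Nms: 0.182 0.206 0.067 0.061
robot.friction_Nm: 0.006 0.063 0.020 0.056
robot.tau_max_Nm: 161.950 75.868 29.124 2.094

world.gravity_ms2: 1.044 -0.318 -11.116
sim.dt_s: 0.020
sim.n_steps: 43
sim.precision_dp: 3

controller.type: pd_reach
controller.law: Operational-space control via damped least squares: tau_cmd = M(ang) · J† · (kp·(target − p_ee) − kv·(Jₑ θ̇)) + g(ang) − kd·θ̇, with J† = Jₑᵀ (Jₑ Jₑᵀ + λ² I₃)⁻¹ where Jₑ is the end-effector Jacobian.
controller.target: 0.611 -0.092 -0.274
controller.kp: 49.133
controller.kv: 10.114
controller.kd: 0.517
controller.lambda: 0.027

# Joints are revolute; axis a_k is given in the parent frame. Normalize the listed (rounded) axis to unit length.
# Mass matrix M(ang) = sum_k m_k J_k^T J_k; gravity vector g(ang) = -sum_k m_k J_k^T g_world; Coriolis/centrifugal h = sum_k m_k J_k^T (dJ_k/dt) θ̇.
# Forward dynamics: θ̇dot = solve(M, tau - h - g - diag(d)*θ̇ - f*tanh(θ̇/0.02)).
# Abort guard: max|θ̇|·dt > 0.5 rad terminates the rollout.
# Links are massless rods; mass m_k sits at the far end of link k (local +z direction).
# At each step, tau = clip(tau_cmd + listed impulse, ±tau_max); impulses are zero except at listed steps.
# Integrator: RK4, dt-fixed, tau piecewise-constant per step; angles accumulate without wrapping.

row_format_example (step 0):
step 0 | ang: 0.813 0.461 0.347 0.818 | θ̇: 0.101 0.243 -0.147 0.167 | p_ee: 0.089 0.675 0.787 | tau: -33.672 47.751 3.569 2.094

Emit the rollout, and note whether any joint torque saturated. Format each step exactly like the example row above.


step 1 | ang: 0.811 0.513 0.463 0.855 | θ̇: -0.122 4.928 11.575 2.513 | p_ee: 0.088 0.669 0.778 | tau: -17.847 23.941 -0.136 0.657
step 2 | ang: 0.817 0.631 0.732 0.871 | θ̇: 0.773 6.895 14.969 -0.728 | p_ee: 0.090 0.650 0.757 | tau: -0.921 -1.740 2.874 2.094
step 3 | ang: 0.848 0.771 1.011 0.968 | θ̇: 2.332 7.058 13.219 9.623 | p_ee: 0.090 0.617 0.729 | tau: 11.474 -16.746 5.027 -2.094
step 4 | ang: 0.903 0.913 1.291 0.963 | θ̇: 3.276 7.167 14.369 -7.911 | p_ee: 0.090 0.586 0.697 | tau: 2.643 -17.097 5.576 2.094
step 5 | ang: 0.984 1.049 1.549 0.981 | θ̇: 4.737 6.450 11.930 8.241 | p_ee: 0.094 0.554 0.661 | tau: 7.412 -20.034 4.391 -2.094
step 6 | ang: 1.086 1.176 1.797 0.983 | θ̇: 5.511 6.195 12.634 -6.317 | p_ee: 0.102 0.525 0.622 | tau: -3.346 -12.331 4.027 2.094
step 7 | ang: 1.209 1.291 2.032 1.027 | θ̇: 6.720 5.359 11.128 9.161 | p_ee: 0.116 0.496 0.581 | tau: 1.499 -14.597 2.195 -2.094
step 8 | ang: 1.346 1.393 2.260 1.050 | θ̇: 7.008 4.783 11.533 -5.299 | p_ee: 0.134 0.470 0.540 | tau: -8.312 -3.608 2.327 2.094
step 9 | ang: 1.496 1.481 2.483 1.084 | θ̇: 7.962 3.970 10.975 7.240 | p_ee: 0.156 0.446 0.500 | tau: -3.136 -6.443 0.783 -2.094
step 10 | ang: 1.653 1.553 2.707 1.059 | θ̇: 7.780 3.190 11.281 -8.523 | p_ee: 0.182 0.426 0.461 | tau: -12.520 6.272 1.679 2.094
step 11 | ang: 1.821 1.615 2.932 0.999 | θ̇: 8.938 2.994 11.354 1.343 | p_ee: 0.209 0.408 0.423 | tau: -7.593 3.407 0.483 -0.792
step 12 | ang: 2.003 1.673 3.164 0.926 | θ̇: 9.278 2.794 11.701 -8.026 | p_ee: 0.233 0.394 0.390 | tau: -16.939 18.137 2.118 2.094
step 13 | ang: 2.200 1.745 3.384 0.863 | θ̇: 10.080 4.407 9.885 1.740 | p_ee: 0.252 0.386 0.362 | tau: -26.676 37.073 3.923 -1.261
step 14 | ang: 2.378 1.855 3.531 0.818 | θ̇: 7.473 6.492 4.455 -4.722 | p_ee: 0.269 0.382 0.334 | tau: -32.847 40.189 6.781 2.094
step 15 | ang: 2.500 2.011 3.548 0.869 | θ̇: 4.687 9.048 -2.529 8.049 | p_ee: 0.286 0.375 0.306 | tau: -24.533 32.853 9.155 -2.094
step 16 | ang: 2.569 2.201 3.486 0.811 | θ̇: 2.516 10.156 -3.293 -13.324 | p_ee: 0.304 0.363 0.271 | tau: -24.057 25.835 11.445 2.094
step 17 | ang: 2.622 2.421 3.417 0.637 | θ̇: 2.571 11.807 -3.666 -4.717 | p_ee: 0.319 0.350 0.236 | tau: -13.432 19.021 10.204 2.094
step 18 | ang: 2.676 2.669 3.341 0.624 | θ̇: 2.781 12.857 -4.018 2.363 | p_ee: 0.331 0.328 0.215 | tau: -5.417 9.835 7.364 -1.008
step 19 | ang: 2.724 2.923 3.284 0.502 | θ̇: 2.046 12.682 -1.705 -13.019 | p_ee: 0.344 0.303 0.194 | tau: -4.260 4.747 5.959 2.094
step 20 | ang: 2.768 3.179 3.237 0.404 | θ̇: 2.274 12.865 -2.925 1.632 | p_ee: 0.360 0.270 0.175 | tau: 1.000 -6.326 1.705 -0.915
step 21 | ang: 2.805 3.426 3.200 0.323 | θ̇: 1.470 11.878 -0.882 -8.379 | p_ee: 0.380 0.233 0.155 | tau: 1.175 -11.029 -0.325 2.094
step 22 | ang: 2.837 3.658 3.159 0.360 | θ̇: 1.590 11.295 -2.914 9.801 | p_ee: 0.404 0.190 0.128 | tau: 1.257 -21.460 -4.429 -2.094
step 23 | ang: 2.848 3.863 3.141 0.370 | θ̇: -0.398 9.315 0.800 -6.002 | p_ee: 0.427 0.150 0.096 | tau: 1.012 -18.474 -4.909 2.094
step 24 | ang: 2.844 4.044 3.125 0.493 | θ̇: -0.090 8.667 -2.057 15.535 | p_ee: 0.450 0.112 0.059 | tau: 0.666 -28.473 -7.830 -2.094
step 25 | ang: 2.832 4.200 3.106 0.676 | θ̇: -0.858 7.132 -0.323 4.772 | p_ee: 0.470 0.081 0.018 | tau: -1.299 -20.252 -6.530 -2.094
step 26 | ang: 2.815 4.337 3.103 0.698 | θ̇: -0.734 6.595 -0.068 -1.955 | p_ee: 0.481 0.063 -0.016 | tau: -5.026 -11.266 -5.087 0.493
step 27 | ang: 2.797 4.467 3.091 0.753 | θ̇: -1.037 6.357 -1.096 6.640 | p_ee: 0.489 0.050 -0.048 | tau: -4.969 -15.928 -5.880 -2.094
step 28 | ang: 2.778 4.592 3.071 0.797 | θ̇: -0.796 6.152 -1.000 -1.563 | p_ee: 0.495 0.040 -0.078 | tau: -11.059 -3.796 -3.681 0.229
step 29 | ang: 2.754 4.717 3.042 0.834 | θ̇: -1.508 6.324 -1.906 4.687 | p_ee: 0.498 0.032 -0.105 | tau: -10.557 -8.686 -3.764 -2.094
step 30 | ang: 2.725 4.845 3.004 0.834 | θ̇: -1.467 6.515 -1.962 -4.064 | p_ee: 0.500 0.026 -0.128 | tau: -17.588 2.175 -1.080 1.515
step 31 | ang: 2.683 4.976 2.948 0.900 | θ̇: -2.651 6.630 -3.720 9.337 | p_ee: 0.503 0.019 -0.153 | tau: -11.538 -12.758 -1.371 -2.094
step 32 | ang: 2.632 5.107 2.874 0.959 | θ̇: -2.481 6.379 -3.649 -2.366 | p_ee: 0.505 0.011 -0.177 | tau: -20.159 -0.832 2.227 0.564
step 33 | ang: 2.573 5.231 2.790 0.973 | θ̇: -3.386 6.026 -4.843 2.941 | p_ee: 0.507 0.003 -0.199 | tau: -16.036 -9.065 3.814 -2.094
step 34 | ang: 2.505 5.348 2.698 0.895 | θ̇: -3.432 5.629 -4.261 -9.868 | p_ee: 0.508 -0.008 -0.220 | tau: -24.525 -0.207 7.722 2.094
step 35 | ang: 2.424 5.449 2.595 0.851 | θ̇: -4.596 4.477 -6.127 4.032 | p_ee: 0.510 -0.016 -0.245 | tau: -9.788 -16.903 8.199 -2.094
step 36 | ang: 2.337 5.531 2.491 0.745 | θ̇: -4.219 3.687 -4.307 -13.284 | p_ee: 0.513 -0.023 -0.273 | tau: -20.913 -6.681 11.995 2.094
step 37 | ang: 2.245 5.590 2.392 0.613 | θ̇: -4.847 2.287 -5.561 -1.020 | p_ee: 0.517 -0.025 -0.302 | tau: -7.004 -17.031 11.625 0.803
step 38 | ang: 2.151 5.625 2.286 0.585 | θ̇: -4.570 1.244 -5.066 -1.693 | p_ee: 0.525 -0.016 -0.329 | tau: -5.635 -16.155 12.143 1.348
step 39 | ang: 2.063 5.641 2.187 0.580 | θ̇: -4.217 0.395 -4.731 0.859 | p_ee: 0.535 -0.004 -0.349 | tau: -3.057 -15.607 11.628 0.065
step 40 | ang: 1.985 5.646 2.111 0.521 | θ̇: -3.621 0.092 -3.017 -5.955 | p_ee: 0.543 0.007 -0.365 | tau: -8.143 -11.390 11.646 2.094
step 41 | ang: 1.915 5.642 2.045 0.503 | θ̇: -3.393 -0.470 -3.419 3.088 | p_ee: 0.553 0.018 -0.373 | tau: -2.370 -11.875 9.723 -1.025
step 42 | ang: 1.854 5.635 2.006 0.404 | θ̇: -2.745 -0.256 -0.672 -11.560 | p_ee: 0.561 0.026 -0.379 | tau: -12.678 -6.764 10.245 2.094
step 43 | ang: 1.798 5.625 1.979 0.312 | θ̇: -2.764 -0.710 -1.786 0.987 | p_ee: 0.569 0.032 -0.380
any joint saturated: yes


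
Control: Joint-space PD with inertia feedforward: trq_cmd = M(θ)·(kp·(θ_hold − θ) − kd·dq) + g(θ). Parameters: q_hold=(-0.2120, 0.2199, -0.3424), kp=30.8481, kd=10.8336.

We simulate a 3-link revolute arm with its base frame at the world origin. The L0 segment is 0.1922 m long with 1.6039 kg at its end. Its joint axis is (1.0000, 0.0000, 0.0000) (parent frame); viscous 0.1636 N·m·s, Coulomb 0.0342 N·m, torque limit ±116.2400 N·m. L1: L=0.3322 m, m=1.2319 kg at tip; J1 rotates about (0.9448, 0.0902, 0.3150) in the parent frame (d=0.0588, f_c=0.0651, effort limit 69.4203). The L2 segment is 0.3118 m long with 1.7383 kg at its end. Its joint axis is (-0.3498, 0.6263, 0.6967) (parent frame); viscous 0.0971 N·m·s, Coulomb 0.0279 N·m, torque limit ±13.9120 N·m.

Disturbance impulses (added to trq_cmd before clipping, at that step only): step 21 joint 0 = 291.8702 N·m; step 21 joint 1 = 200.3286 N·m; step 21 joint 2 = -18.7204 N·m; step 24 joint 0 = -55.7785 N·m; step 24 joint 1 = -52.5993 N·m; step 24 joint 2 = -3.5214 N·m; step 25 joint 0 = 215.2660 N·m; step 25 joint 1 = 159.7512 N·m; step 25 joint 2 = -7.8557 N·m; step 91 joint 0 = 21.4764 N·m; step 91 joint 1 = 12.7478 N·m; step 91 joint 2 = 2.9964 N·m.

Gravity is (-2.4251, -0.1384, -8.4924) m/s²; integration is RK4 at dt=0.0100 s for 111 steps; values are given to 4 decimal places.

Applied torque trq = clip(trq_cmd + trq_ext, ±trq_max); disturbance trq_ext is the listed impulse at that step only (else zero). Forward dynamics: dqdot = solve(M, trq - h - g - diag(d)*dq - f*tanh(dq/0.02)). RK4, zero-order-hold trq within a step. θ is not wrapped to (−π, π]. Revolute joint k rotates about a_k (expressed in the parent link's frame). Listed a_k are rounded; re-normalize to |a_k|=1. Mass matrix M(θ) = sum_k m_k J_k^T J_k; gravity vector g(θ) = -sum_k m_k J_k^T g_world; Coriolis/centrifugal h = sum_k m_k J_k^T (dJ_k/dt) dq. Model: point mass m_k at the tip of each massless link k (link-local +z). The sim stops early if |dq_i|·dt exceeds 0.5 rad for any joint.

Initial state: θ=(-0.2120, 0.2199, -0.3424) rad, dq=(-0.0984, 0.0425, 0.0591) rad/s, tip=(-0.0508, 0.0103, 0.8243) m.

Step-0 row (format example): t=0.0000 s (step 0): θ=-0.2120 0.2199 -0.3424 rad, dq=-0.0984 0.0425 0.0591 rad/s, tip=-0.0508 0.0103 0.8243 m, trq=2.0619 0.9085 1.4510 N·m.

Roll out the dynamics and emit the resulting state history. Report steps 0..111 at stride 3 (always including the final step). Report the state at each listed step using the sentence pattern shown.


t=0.0300 s (step 3): θ=-0.2141 0.2204 -0.3408 rad, dq=-0.0480 0.0003 0.0428 rad/s, tip=-0.0505 0.0118 0.8244 m, trq=1.8046 0.7576 1.4878 N·m.
t=0.0600 s (step 6): θ=-0.2152 0.2203 -0.3399 rad, dq=-0.0291 -0.0041 0.0217 rad/s, tip=-0.0503 0.0129 0.8244 m, trq=1.5961 0.6217 1.5168 N·m.
t=0.0900 s (step 9): θ=-0.2159 0.2202 -0.3394 rad, dq=-0.0170 -0.0041 0.0083 rad/s, tip=-0.0502 0.0136 0.8244 m, trq=1.4287 0.5102 1.5376 N·m.
t=0.1200 s (step 12): θ=-0.2163 0.2201 -0.3393 rad, dq=-0.0084 -0.0031 0.0017 rad/s, tip=-0.0502 0.0140 0.8244 m, trq=1.2960 0.4204 1.5511 N·m.
t=0.1500 s (step 15): θ=-0.2164 0.2200 -0.3393 rad, dq=-0.0027 -0.0017 -0.0014 rad/s, tip=-0.0502 0.0141 0.8244 m, trq=1.1920 0.3492 1.5602 N·m.
t=0.1800 s (step 18): θ=-0.2164 0.2200 -0.3394 rad, dq=0.0013 -0.0004 -0.0027 rad/s, tip=-0.0502 0.0142 0.8244 m, trq=1.1107 0.2932 1.5666 N·m.
t=0.2100 s (step 21): θ=-0.2164 0.2200 -0.3395 rad, dq=0.0039 0.0005 -0.0033 rad/s, tip=-0.0502 0.0141 0.8244 m, trq=116.2400 69.4203 -13.9120 N·m.
t=0.2400 s (step 24): θ=-0.1793 0.1895 -0.3511 rad, dq=1.2400 -0.9977 -0.4203 rad/s, tip=-0.0558 0.0015 0.8248 m, trq=-65.7701 -58.9854 -0.5134 N·m.
t=0.2700 s (step 27): θ=-0.0803 0.0705 -0.3538 rad, dq=4.1563 -4.8920 0.0496 rad/s, tip=-0.0672 -0.0068 0.8265 m, trq=-14.8061 -7.3275 3.8030 N·m.
t=0.3000 s (step 30): θ=0.0195 -0.0465 -0.3586 rad, dq=2.5651 -2.9813 -0.2888 rad/s, tip=-0.0762 -0.0168 0.8262 m, trq=-11.7351 -5.8350 3.2521 N·m.
t=0.3300 s (step 33): θ=0.0782 -0.1139 -0.3681 rad, dq=1.4121 -1.5962 -0.3107 rad/s, tip=-0.0817 -0.0236 0.8247 m, trq=-9.2540 -4.5100 2.8421 N·m.
t=0.3600 s (step 36): θ=0.1080 -0.1470 -0.3763 rad, dq=0.6279 -0.6703 -0.2276 rad/s, tip=-0.0847 -0.0280 0.8236 m, trq=-7.2652 -3.4113 2.5484 N·m.
t=0.3900 s (step 39): θ=0.1186 -0.1575 -0.3817 rad, dq=0.1076 -0.0703 -0.1334 rad/s, tip=-0.0863 -0.0303 0.8230 m, trq=-5.6770 -2.5300 2.3384 N·m.
t=0.4200 s (step 42): θ=0.1173 -0.1547 -0.3843 rad, dq=-0.1619 0.2128 -0.0432 rad/s, tip=-0.0867 -0.0311 0.8228 m, trq=-4.4238 -1.7995 2.1842 N·m.
t=0.4500 s (step 45): θ=0.1099 -0.1459 -0.3846 rad, dq=-0.3199 0.3669 0.0179 rad/s, tip=-0.0865 -0.0305 0.8230 m, trq=-3.4269 -1.2174 2.0727 N·m.
t=0.4800 s (step 48): θ=0.0987 -0.1334 -0.3835 rad, dq=-0.4178 0.4580 0.0505 rad/s, tip=-0.0857 -0.0291 0.8234 m, trq=-2.6277 -0.7606 1.9951 N·m.
t=0.5100 s (step 51): θ=0.0853 -0.1189 -0.3816 rad, dq=-0.4722 0.5046 0.0723 rad/s, tip=-0.0847 -0.0270 0.8238 m, trq=-1.9860 -0.4042 1.9335 N·m.
t=0.5400 s (step 54): θ=0.0707 -0.1034 -0.3792 rad, dq=-0.4968 0.5220 0.0868 rad/s, tip=-0.0835 -0.0245 0.8242 m, trq=-1.4702 -0.1278 1.8831 N·m.
t=0.5700 s (step 57): θ=0.0557 -0.0878 -0.3765 rad, dq=-0.5014 0.5207 0.0959 rad/s, tip=-0.0822 -0.0218 0.8247 m, trq=-1.0555 0.0846 1.8412 N·m.
t=0.6000 s (step 60): θ=0.0408 -0.0723 -0.3735 rad, dq=-0.4930 0.5078 0.1010 rad/s, tip=-0.0808 -0.0190 0.8251 m, trq=-0.7220 0.2460 1.8060 N·m.
t=0.6300 s (step 63): θ=0.0262 -0.0574 -0.3705 rad, dq=-0.4763 0.4881 0.1031 rad/s, tip=-0.0794 -0.0162 0.8254 m, trq=-0.4540 0.3669 1.7763 N·m.
t=0.6600 s (step 66): θ=0.0123 -0.0431 -0.3674 rad, dq=-0.4546 0.4648 0.1028 rad/s, tip=-0.0779 -0.0134 0.8258 m, trq=-0.2387 0.4556 1.7509 N·m.
t=0.6900 s (step 69): θ=-0.0010 -0.0295 -0.3643 rad, dq=-0.4301 0.4399 0.1007 rad/s, tip=-0.0764 -0.0107 0.8261 m, trq=-0.0659 0.5189 1.7294 N·m.
t=0.7200 s (step 72): θ=-0.0135 -0.0167 -0.3613 rad, dq=-0.4045 0.4145 0.0973 rad/s, tip=-0.0750 -0.0082 0.8263 m, trq=0.0726 0.5623 1.7110 N·m.
t=0.7500 s (step 75): θ=-0.0253 -0.0047 -0.3585 rad, dq=-0.3786 0.3896 0.0929 rad/s, tip=-0.0737 -0.0058 0.8265 m, trq=0.1835 0.5900 1.6953 N·m.
t=0.7800 s (step 78): θ=-0.0362 0.0066 -0.3558 rad, dq=-0.3532 0.3655 0.0878 rad/s, tip=-0.0723 -0.0037 0.8267 m, trq=0.2722 0.6057 1.6819 N·m.
t=0.8100 s (step 81): θ=-0.0464 0.0172 -0.3532 rad, dq=-0.3286 0.3425 0.0822 rad/s, tip=-0.0711 -0.0017 0.8268 m, trq=0.3431 0.6121 1.6705 N·m.
t=0.8400 s (step 84): θ=-0.0559 0.0272 -0.3508 rad, dq=-0.3052 0.3207 0.0763 rad/s, tip=-0.0699 0.0002 0.8269 m, trq=0.3997 0.6116 1.6608 N·m.
t=0.8700 s (step 87): θ=-0.0648 0.0365 -0.3486 rad, dq=-0.2830 0.3001 0.0704 rad/s, tip=-0.0687 0.0018 0.8270 m, trq=0.4448 0.6058 1.6526 N·m.
t=0.9000 s (step 90): θ=-0.0729 0.0452 -0.3466 rad, dq=-0.2622 0.2807 0.0645 rad/s, tip=-0.0677 0.0033 0.8271 m, trq=0.4808 0.5963 1.6457 N·m.
t=0.9300 s (step 93): θ=-0.0710 0.0433 -0.3348 rad, dq=0.3017 -0.3056 0.6507 rad/s, tip=-0.0653 0.0036 0.8277 m, trq=-1.6903 -0.7401 1.3269 N·m.
t=0.9600 s (step 96): θ=-0.0663 0.0393 -0.3192 rad, dq=0.0369 0.0120 0.4050 rad/s, tip=-0.0624 0.0032 0.8285 m, trq=-1.2221 -0.5104 1.3749 N·m.
t=0.9900 s (step 99): θ=-0.0669 0.0414 -0.3094 rad, dq=-0.0647 0.1150 0.2579 rad/s, tip=-0.0602 0.0030 0.8289 m, trq=-0.8559 -0.2924 1.4137 N·m.
t=1.0200 s (step 102): θ=-0.0698 0.0457 -0.3033 rad, dq=-0.1216 0.1664 0.1551 rad/s, tip=-0.0586 0.0031 0.8292 m, trq=-0.5643 -0.1187 1.4446 N·m.
t=1.0500 s (step 105): θ=-0.0740 0.0511 -0.2998 rad, dq=-0.1551 0.1932 0.0819 rad/s, tip=-0.0575 0.0035 0.8293 m, trq=-0.3280 0.0182 1.4695 N·m.
t=1.0800 s (step 108): θ=-0.0789 0.0571 -0.2982 rad, dq=-0.1728 0.2044 0.0305 rad/s, tip=-0.0567 0.0040 0.8293 m, trq=-0.1368 0.1251 1.4894 N·m.
t=1.1100 s (step 111): θ=-0.0842 0.0633 -0.2978 rad, dq=-0.1782 0.2037 -0.0000 rad/s, tip=-0.0561 0.0046 0.8293 m.


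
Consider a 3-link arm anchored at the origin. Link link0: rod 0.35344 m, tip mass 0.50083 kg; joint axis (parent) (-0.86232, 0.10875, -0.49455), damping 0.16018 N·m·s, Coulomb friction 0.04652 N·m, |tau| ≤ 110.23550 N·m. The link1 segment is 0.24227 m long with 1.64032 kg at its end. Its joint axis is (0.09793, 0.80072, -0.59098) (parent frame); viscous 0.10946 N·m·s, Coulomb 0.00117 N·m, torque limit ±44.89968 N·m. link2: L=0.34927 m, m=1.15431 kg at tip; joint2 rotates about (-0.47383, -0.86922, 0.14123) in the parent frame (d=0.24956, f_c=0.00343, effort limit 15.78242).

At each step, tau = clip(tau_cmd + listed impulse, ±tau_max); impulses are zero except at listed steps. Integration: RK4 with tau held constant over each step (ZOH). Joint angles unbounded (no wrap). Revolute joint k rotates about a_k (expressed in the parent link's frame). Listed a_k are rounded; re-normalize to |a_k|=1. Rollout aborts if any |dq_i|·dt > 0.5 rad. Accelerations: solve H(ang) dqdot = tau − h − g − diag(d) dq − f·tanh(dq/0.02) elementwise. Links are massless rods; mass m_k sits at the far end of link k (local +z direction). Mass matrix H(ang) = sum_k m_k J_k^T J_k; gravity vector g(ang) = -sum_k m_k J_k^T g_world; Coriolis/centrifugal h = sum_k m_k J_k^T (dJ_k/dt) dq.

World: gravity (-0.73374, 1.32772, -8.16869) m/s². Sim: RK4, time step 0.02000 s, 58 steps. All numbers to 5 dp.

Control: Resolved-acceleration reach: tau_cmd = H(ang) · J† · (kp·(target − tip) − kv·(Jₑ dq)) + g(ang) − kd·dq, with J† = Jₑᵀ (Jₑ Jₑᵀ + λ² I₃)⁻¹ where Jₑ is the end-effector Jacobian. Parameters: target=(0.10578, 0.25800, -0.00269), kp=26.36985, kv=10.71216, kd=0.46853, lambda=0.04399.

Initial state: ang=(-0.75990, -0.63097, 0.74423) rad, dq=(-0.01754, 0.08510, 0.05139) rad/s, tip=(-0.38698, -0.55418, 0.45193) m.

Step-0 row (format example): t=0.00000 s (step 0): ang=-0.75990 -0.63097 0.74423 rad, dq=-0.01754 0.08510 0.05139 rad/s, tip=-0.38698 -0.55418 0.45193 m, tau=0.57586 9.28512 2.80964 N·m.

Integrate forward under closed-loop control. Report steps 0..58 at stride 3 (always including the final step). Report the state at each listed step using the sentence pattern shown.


t=0.06000 s (step 3): ang=-0.80423 -0.46994 0.97773 rad, dq=-1.07279 3.71948 5.46294 rad/s, tip=-0.37385 -0.53285 0.43981 m, tau=5.28584 5.69224 -0.72451 N·m.
t=0.12000 s (step 6): ang=-0.86679 -0.25590 1.30278 rad, dq=-0.95590 3.32566 5.26825 rad/s, tip=-0.34527 -0.49816 0.41601 m, tau=9.30812 4.41062 -0.73977 N·m.
t=0.18000 s (step 9): ang=-0.91414 -0.07532 1.60557 rad, dq=-0.60420 2.70731 4.84300 rad/s, tip=-0.31233 -0.45774 0.38591 m, tau=10.96931 3.70548 -1.10981 N·m.
t=0.24000 s (step 12): ang=-0.93709 0.06897 1.88396 rad, dq=-0.14872 2.11499 4.45257 rad/s, tip=-0.27945 -0.41228 0.35240 m, tau=11.40216 3.03825 -1.60737 N·m.
t=0.30000 s (step 15): ang=-0.93048 0.17756 2.13932 rad, dq=0.37967 1.50307 4.06611 rad/s, tip=-0.24772 -0.36388 0.31815 m, tau=11.48161 2.30515 -2.00971 N·m.
t=0.36000 s (step 18): ang=-0.88996 0.24600 2.37044 rad, dq=0.98390 0.75147 3.63188 rad/s, tip=-0.21707 -0.31519 0.28544 m, tau=11.65995 1.49951 -2.19891 N·m.
t=0.42000 s (step 21): ang=-0.81078 0.26044 2.57220 rad, dq=1.66712 -0.33757 3.06629 rad/s, tip=-0.18700 -0.26836 0.25647 m, tau=12.14549 0.60405 -2.09574 N·m.
t=0.48000 s (step 24): ang=-0.68863 0.19239 2.73263 rad, dq=2.40865 -2.04535 2.22047 rad/s, tip=-0.15656 -0.22431 0.23369 m, tau=12.18891 -0.27220 -1.62775 N·m.
t=0.54000 s (step 27): ang=-0.52257 0.00104 2.83046 rad, dq=3.11100 -4.39361 0.97534 rad/s, tip=-0.12463 -0.18225 0.21964 m, tau=9.01465 -0.38705 -0.81443 N·m.
t=0.60000 s (step 30): ang=-0.31913 -0.32705 2.84770 rad, dq=3.65684 -6.37847 -0.38135 rad/s, tip=-0.09152 -0.14079 0.21436 m, tau=3.34453 0.82324 0.05499 N·m.
t=0.66000 s (step 33): ang=-0.08565 -0.72811 2.79582 rad, dq=4.13640 -6.69190 -1.24345 rad/s, tip=-0.05919 -0.10052 0.21355 m, tau=1.47777 2.44331 0.64265 N·m.
t=0.72000 s (step 36): ang=0.17664 -1.08904 2.71698 rad, dq=4.58969 -5.07933 -1.24207 rad/s, tip=-0.02942 -0.06239 0.21486 m, tau=2.33094 3.08872 0.74427 N·m.
t=0.78000 s (step 39): ang=0.46046 -1.31782 2.66036 rad, dq=4.81275 -2.49457 -0.58338 rad/s, tip=-0.00526 -0.02176 0.21839 m, tau=0.13301 1.77220 0.47259 N·m.
t=0.84000 s (step 42): ang=0.74637 -1.39934 2.64459 rad, dq=4.65810 -0.35010 0.01289 rad/s, tip=0.01181 0.02553 0.21758 m, tau=-4.85923 -0.55870 0.32884 N·m.
t=0.90000 s (step 45): ang=1.01324 -1.38239 2.65307 rad, dq=4.20788 0.76883 0.21792 rad/s, tip=0.02436 0.07405 0.20576 m, tau=-9.22566 -2.28034 0.48316 N·m.
t=0.96000 s (step 48): ang=1.24809 -1.32273 2.66628 rad, dq=3.61274 1.13227 0.20103 rad/s, tip=0.03513 0.11620 0.18388 m, tau=-11.88214 -3.04470 0.75067 N·m.
t=1.02000 s (step 51): ang=1.44558 -1.25319 2.67668 rad, dq=2.97342 1.14708 0.14098 rad/s, tip=0.04506 0.14861 0.15687 m, tau=-13.03515 -3.17731 1.00876 N·m.
t=1.08000 s (step 54): ang=1.60513 -1.18675 2.68396 rad, dq=2.35476 1.05311 0.10053 rad/s, tip=0.05395 0.17158 0.12938 m, tau=-13.13487 -3.00197 1.23221 N·m.
t=1.14000 s (step 57): ang=1.72936 -1.12660 2.68952 rad, dq=1.80010 0.94723 0.08391 rad/s, tip=0.06141 0.18712 0.10434 m, tau=-12.60807 -2.70935 1.42466 N·m.
t=1.16000 s (step 58): ang=1.76369 -1.10793 2.69122 rad, dq=1.63403 0.91521 0.08212 rad/s, tip=0.06355 0.19105 0.09681 m.


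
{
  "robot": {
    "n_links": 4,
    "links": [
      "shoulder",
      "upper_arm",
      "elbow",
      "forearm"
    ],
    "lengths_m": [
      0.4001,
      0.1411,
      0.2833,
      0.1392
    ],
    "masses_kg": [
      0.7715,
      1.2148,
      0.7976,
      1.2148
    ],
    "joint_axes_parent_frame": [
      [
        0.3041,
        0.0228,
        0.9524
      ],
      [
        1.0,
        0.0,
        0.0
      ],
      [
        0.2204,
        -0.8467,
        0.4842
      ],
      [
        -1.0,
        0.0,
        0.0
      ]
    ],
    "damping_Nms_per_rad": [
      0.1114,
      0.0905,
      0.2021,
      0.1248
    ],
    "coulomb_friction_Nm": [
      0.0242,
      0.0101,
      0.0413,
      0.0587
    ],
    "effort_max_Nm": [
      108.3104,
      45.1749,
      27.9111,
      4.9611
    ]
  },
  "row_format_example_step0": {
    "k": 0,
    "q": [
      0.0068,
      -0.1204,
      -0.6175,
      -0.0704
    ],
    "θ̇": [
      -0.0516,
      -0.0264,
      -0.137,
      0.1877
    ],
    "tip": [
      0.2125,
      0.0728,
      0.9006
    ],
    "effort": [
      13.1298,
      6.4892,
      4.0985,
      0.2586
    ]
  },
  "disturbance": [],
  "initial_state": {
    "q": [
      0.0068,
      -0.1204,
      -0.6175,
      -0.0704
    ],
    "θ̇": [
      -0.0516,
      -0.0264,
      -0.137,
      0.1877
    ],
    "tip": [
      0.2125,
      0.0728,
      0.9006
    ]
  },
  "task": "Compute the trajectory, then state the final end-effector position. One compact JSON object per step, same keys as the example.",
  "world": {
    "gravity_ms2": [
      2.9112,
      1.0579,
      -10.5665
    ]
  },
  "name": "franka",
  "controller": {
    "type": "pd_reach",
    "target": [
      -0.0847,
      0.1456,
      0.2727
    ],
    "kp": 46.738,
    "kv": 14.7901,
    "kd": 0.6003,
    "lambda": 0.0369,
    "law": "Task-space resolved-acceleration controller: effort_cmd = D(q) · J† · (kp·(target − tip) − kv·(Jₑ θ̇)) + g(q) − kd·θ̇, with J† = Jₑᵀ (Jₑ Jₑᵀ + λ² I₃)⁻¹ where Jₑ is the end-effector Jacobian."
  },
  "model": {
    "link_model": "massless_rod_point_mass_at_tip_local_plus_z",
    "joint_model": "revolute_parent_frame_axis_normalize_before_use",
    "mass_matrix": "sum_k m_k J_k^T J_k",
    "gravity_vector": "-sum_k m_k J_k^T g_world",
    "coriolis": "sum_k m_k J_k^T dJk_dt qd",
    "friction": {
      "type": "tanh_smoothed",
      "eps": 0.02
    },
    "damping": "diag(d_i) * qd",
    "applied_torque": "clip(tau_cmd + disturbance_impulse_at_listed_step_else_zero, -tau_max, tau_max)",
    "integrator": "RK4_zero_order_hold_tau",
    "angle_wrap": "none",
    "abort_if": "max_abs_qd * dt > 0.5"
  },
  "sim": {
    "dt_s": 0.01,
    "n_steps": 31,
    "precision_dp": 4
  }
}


{"k":1,"q":[0.0225,-0.1247,-0.6215,-0.0724],"\u03b8\u0307":[3.1556,-0.8103,-0.6658,-0.4941],"tip":[0.2129,0.0734,0.8999],"effort":[11.179,7.4734,4.4569,0.5355]}
{"k":2,"q":[0.0649,-0.1338,-0.6296,-0.0725],"\u03b8\u0307":[5.3177,-1.0126,-0.9518,0.4257],"tip":[0.2131,0.0747,0.8986],"effort":[10.3376,8.4782,4.7005,-0.1247]}
{"k":3,"q":[0.1275,-0.1449,-0.6407,-0.0662],"\u03b8\u0307":[7.1753,-1.1804,-1.2925,0.8478],"tip":[0.2131,0.0764,0.8967],"effort":[9.6918,9.0949,4.8711,-0.3252]}
{"k":4,"q":[0.2069,-0.1567,-0.6552,-0.0548],"\u03b8\u0307":[8.6985,-1.1871,-1.6127,1.4381],"tip":[0.2127,0.0783,0.8943],"effort":[9.0973,9.3556,4.9286,-0.5505]}
{"k":5,"q":[0.3004,-0.1683,-0.6729,-0.0378],"\u03b8\u0307":[9.9929,-1.1037,-1.9302,1.9583],"tip":[0.2119,0.08,0.8914],"effort":[8.3116,9.1475,4.8408,-0.6589]}
{"k":6,"q":[0.4057,-0.1785,-0.6937,-0.0157],"\u03b8\u0307":[11.0556,-0.9299,-2.2174,2.4529],"tip":[0.2105,0.0815,0.8881],"effort":[7.2754,8.4706,4.5822,-0.7024]}
{"k":7,"q":[0.5204,-0.1866,-0.7171,0.011],"\u03b8\u0307":[11.8873,-0.6841,-2.4554,2.8909],"tip":[0.2086,0.0826,0.8843],"effort":[6.0085,7.3905,4.1485,-0.6822]}
{"k":8,"q":[0.6423,-0.192,-0.7426,0.0418],"\u03b8\u0307":[12.487,-0.3824,-2.6278,3.2645],"tip":[0.2063,0.0831,0.8802],"effort":[4.5999,6.0355,3.5562,-0.6149]}
{"k":9,"q":[0.769,-0.1941,-0.7694,0.0759],"\u03b8\u0307":[12.8648,-0.042,-2.7273,3.5697],"tip":[0.2037,0.0831,0.8758],"effort":[3.1611,4.5547,2.8388,-0.5177]}
{"k":10,"q":[0.8985,-0.1928,-0.7969,0.1128],"\u03b8\u0307":[13.0431,0.3197,-2.7566,3.8057],"tip":[0.2009,0.0824,0.8712],"effort":[1.7935,3.0832,2.0394,-0.4055]}
{"k":11,"q":[1.029,-0.1877,-0.8243,0.1517],"\u03b8\u0307":[13.0457,0.6935,-2.722,3.9936],"tip":[0.1982,0.0813,0.8663],"effort":[0.5723,1.7153,1.2022,-0.3014]}
{"k":12,"q":[1.1587,-0.179,-0.8512,0.1923],"\u03b8\u0307":[12.9031,1.0691,-2.6363,4.1372],"tip":[0.1956,0.0798,0.8613],"effort":[-0.4647,0.4967,0.3677,-0.2114]}
{"k":13,"q":[1.2864,-0.1665,-0.877,0.2341],"\u03b8\u0307":[12.6417,1.4404,-2.512,4.2464],"tip":[0.1933,0.0781,0.8561],"effort":[-1.3067,-0.5646,-0.4307,-0.1419]}
{"k":14,"q":[1.4111,-0.1503,-0.9014,0.2768],"\u03b8\u0307":[12.2838,1.803,-2.3606,4.3284],"tip":[0.1915,0.0764,0.8509],"effort":[-1.9635,-1.4897,-1.1669,-0.094]}
{"k":15,"q":[1.5317,-0.1306,-0.9242,0.3202],"\u03b8\u0307":[11.8459,2.1533,-2.1917,4.3877],"tip":[0.19,0.0748,0.8456],"effort":[-2.4571,-2.3162,-1.8213,-0.0655]}
{"k":16,"q":[1.6477,-0.1074,-0.9453,0.3641],"\u03b8\u0307":[11.3396,2.4867,-2.0138,4.426],"tip":[0.1891,0.0736,0.8402],"effort":[-2.8152,-3.0878,-2.3796,-0.0517]}
{"k":17,"q":[1.7583,-0.081,-0.9646,0.4083],"\u03b8\u0307":[10.7724,2.7973,-1.8342,4.4421],"tip":[0.1886,0.0729,0.8347],"effort":[-3.0652,-3.8441,-2.8307,-0.0462]}
{"k":18,"q":[1.863,-0.0517,-0.9821,0.4525],"\u03b8\u0307":[10.1492,3.0777,-1.6606,4.4323],"tip":[0.1884,0.0729,0.8292],"effort":[-3.2296,-4.6122,-3.1667,-0.0414]}
{"k":19,"q":[1.9612,-0.0197,-0.9979,0.4964],"\u03b8\u0307":[9.4747,3.319,-1.501,4.3913],"tip":[0.1885,0.0736,0.8237],"effort":[-3.3233,-5.4008,-3.3825,-0.0303]}
{"k":20,"q":[2.0524,0.0144,-1.0122,0.5398],"\u03b8\u0307":[8.7551,3.513,-1.3635,4.3138],"tip":[0.1887,0.0752,0.8181],"effort":[-3.3543,-6.1982,-3.4767,-0.0068]}
{"k":21,"q":[2.1362,0.0502,-1.0253,0.5823],"\u03b8\u0307":[7.9993,3.653,-1.2562,4.1959],"tip":[0.1889,0.0776,0.8124],"effort":[-3.3264,-6.9767,-3.4522,0.0326]}
{"k":22,"q":[2.2124,0.0872,-1.0375,0.6234],"\u03b8\u0307":[7.2191,3.7353,-1.1853,4.037],"tip":[0.189,0.081,0.8067],"effort":[-3.243,-7.7011,-3.3161,0.0885]}
{"k":23,"q":[2.2806,0.1247,-1.0492,0.6627],"\u03b8\u0307":[6.4286,3.7599,-1.1548,3.84],"tip":[0.1889,0.0851,0.801],"effort":[-3.1105,-8.3384,-3.0796,0.1586]}
{"k":24,"q":[2.341,0.1621,-1.0607,0.7],"\u03b8\u0307":[5.6426,3.7304,-1.1658,3.6111],"tip":[0.1883,0.09,0.7952],"effort":[-2.9379,-8.8635,-2.7569,0.2383]}
{"k":25,"q":[2.3936,0.1991,-1.0726,0.7349],"\u03b8\u0307":[4.875,3.6526,-1.2164,3.359],"tip":[0.1872,0.0956,0.7892],"effort":[-2.7356,-9.2626,-2.3646,0.3216]}
{"k":26,"q":[2.4387,0.235,-1.0852,0.7671],"\u03b8\u0307":[4.1382,3.5336,-1.3022,3.0933],"tip":[0.1856,0.1016,0.7832],"effort":[-2.5131,-9.5319,-1.9202,0.4023]}
{"k":27,"q":[2.4766,0.2696,-1.0987,0.7968],"\u03b8\u0307":[3.4425,3.3809,-1.4171,2.8234],"tip":[0.1833,0.108,0.7769],"effort":[-2.2783,-9.6758,-1.4411,0.475]}
{"k":28,"q":[2.5077,0.3026,-1.1135,0.8237],"\u03b8\u0307":[2.7955,3.2017,-1.5537,2.5581],"tip":[0.1804,0.1145,0.7705],"effort":[-2.0361,-9.7043,-0.9439,0.5354]}
{"k":29,"q":[2.5327,0.3336,-1.1298,0.848],"\u03b8\u0307":[2.2026,3.0023,-1.7044,2.3042],"tip":[0.1769,0.1212,0.7639],"effort":[-1.7896,-9.6313,-0.4431,0.5804]}
{"k":30,"q":[2.552,0.3626,-1.1476,0.8699],"\u03b8\u0307":[1.6671,2.7884,-1.862,2.0672],"tip":[0.1729,0.1277,0.7571],"effort":[-1.5408,-9.4725,0.0496,0.6086]}
{"k":31,"q":[2.5663,0.3894,-1.167,0.8895],"\u03b8\u0307":[1.1906,2.5647,-2.0197,1.8507],"tip":[0.1683,0.1341,0.75]}
{"summary": "final tip position (m): 0.1683 0.1341 0.7500"}
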